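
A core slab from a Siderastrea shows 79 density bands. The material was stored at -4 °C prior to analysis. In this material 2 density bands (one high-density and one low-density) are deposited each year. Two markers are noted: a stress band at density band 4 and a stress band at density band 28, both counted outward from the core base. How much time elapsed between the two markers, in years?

Separation: 28 − 4 = 24 density bands.
Dividing by 2 density bands per year: 24 / 2 = 12 years.

12 years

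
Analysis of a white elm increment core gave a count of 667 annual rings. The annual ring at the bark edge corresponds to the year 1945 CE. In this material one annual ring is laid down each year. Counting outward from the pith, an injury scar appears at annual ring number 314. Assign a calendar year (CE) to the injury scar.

1592 CE

667 − 314 = 353 annual rings lie beyond the injury scar toward the bark edge.
1945 − 353 = 1592 CE.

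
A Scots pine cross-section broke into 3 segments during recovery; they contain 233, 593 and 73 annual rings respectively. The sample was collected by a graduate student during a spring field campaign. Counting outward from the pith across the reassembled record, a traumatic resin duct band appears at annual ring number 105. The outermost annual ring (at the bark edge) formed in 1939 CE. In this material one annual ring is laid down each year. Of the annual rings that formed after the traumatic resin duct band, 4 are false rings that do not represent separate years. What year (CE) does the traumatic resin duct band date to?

1149 CE

Total annual rings = 233 + 593 + 73 = 899.
The traumatic resin duct band sits at annual ring 105 from the pith, so 899 − 105 = 794 annual rings formed after it.
Excluding 4 false annual rings: 794 − 4 = 790.
The annual ring at the bark edge is 1939 CE, so the traumatic resin duct band dates to 1939 − 790 = 1149 CE.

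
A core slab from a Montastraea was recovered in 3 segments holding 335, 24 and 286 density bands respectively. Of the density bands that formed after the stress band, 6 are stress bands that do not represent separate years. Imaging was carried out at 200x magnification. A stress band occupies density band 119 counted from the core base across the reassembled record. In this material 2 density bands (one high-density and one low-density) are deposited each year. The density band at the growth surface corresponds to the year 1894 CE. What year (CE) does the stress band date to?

1634 CE

Total density bands = 335 + 24 + 286 = 645.
Between density band 119 and the growth surface there are 645 − 119 = 526 density bands.
Excluding 6 false density bands: 526 − 6 = 520.
With 2 density bands per year, 520 / 2 = 260 years.
Counting back 260 years from 1894 CE places the stress band in 1894 − 260 = 1634 CE.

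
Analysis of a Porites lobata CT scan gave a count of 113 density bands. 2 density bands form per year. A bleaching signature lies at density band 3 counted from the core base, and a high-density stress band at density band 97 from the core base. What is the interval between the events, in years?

47 years

Separation: 97 − 3 = 94 density bands.
94 density bands at 2 per year is 94 / 2 = 47 years.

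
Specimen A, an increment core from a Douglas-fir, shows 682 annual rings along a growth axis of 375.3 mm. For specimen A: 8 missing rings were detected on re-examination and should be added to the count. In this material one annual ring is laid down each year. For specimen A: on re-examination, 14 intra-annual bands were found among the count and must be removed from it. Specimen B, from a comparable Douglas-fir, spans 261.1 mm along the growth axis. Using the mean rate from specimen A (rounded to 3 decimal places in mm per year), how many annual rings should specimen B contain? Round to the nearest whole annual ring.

Specimen A: true annual ring count = 682 − 14 + 8 = 676.
A: Mean rate = 375.3 mm / 676 years ≈ 0.555 mm/year.
Specimen B: 261.1 mm / 0.555 mm per year = 470.45 years ≈ 470 annual rings.

470 annual rings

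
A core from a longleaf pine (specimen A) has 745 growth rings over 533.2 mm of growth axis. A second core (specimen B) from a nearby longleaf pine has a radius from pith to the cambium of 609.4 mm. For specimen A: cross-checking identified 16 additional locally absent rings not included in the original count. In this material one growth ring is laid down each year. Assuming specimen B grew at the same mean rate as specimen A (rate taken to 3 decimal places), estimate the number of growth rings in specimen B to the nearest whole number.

869 growth rings

Specimen A: adjusted count: 745 + 16 = 761 growth rings.
A: Extension rate ≈ 533.2 / 761 = 0.701 mm per year.
Specimen B: 609.4 mm / 0.701 mm per year = 869.33 years ≈ 869 growth rings.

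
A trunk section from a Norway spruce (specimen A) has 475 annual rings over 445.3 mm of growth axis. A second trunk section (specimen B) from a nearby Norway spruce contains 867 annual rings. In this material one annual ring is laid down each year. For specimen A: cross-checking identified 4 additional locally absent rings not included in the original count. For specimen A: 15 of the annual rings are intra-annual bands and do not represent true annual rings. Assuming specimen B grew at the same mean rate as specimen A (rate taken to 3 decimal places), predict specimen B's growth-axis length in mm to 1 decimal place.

Specimen A: adjusted count: 475 − 15 + 4 = 464 annual rings.
A: Mean rate = 445.3 mm / 464 years ≈ 0.960 mm/yr.
Length of B = 0.960 × 867 = 832.3 mm.

832.3 mm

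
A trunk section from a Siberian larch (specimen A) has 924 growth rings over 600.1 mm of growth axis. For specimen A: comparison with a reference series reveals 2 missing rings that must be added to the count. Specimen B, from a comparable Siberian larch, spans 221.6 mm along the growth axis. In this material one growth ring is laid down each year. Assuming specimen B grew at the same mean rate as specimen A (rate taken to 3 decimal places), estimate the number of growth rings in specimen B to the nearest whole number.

Specimen A: adjusted count: 924 + 2 = 926 growth rings.
A: Extension rate ≈ 600.1 / 926 = 0.648 mm/yr.
B spans 221.6 / 0.648 = 341.98 years ≈ 342 growth rings.

342 growth rings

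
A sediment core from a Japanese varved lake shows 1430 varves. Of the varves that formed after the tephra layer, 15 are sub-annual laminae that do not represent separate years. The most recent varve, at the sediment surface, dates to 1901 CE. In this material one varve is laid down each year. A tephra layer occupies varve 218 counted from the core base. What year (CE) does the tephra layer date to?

704 CE

Between varve 218 and the sediment surface there are 1430 − 218 = 1212 varves.
1212 − 15 false = 1197 true varves after the tephra layer.
The varve at the sediment surface is 1901 CE, so the tephra layer dates to 1901 − 1197 = 704 CE.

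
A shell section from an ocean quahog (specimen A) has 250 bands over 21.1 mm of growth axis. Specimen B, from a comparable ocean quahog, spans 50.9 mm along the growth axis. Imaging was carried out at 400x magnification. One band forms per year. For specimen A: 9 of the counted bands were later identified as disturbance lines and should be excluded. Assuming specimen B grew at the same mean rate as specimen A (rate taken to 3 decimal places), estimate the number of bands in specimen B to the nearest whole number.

Specimen A: correcting the raw count gives 250 − 9 = 241 true bands.
A: Extension rate ≈ 21.1 / 241 = 0.088 mm/year.
B spans 50.9 / 0.088 = 578.41 years ≈ 578 bands.

578 bands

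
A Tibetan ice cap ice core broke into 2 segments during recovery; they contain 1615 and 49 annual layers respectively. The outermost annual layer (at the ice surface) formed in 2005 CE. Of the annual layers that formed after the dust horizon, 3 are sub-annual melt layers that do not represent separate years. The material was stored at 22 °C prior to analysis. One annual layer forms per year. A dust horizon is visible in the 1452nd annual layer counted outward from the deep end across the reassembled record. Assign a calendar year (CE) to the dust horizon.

Total annual layers = 1615 + 49 = 1664.
The dust horizon sits at annual layer 1452 from the deep end, so 1664 − 1452 = 212 annual layers formed after it.
Excluding 3 false annual layers: 212 − 3 = 209.
Counting back 209 years from 2005 CE places the dust horizon in 2005 − 209 = 1796 CE.

1796 CE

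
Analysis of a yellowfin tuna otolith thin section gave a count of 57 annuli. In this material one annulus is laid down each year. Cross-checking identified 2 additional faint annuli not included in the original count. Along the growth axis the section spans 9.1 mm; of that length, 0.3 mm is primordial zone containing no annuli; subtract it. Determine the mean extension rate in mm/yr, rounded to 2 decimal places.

After corrections the count is 57 + 2 = 59 annuli.
The growth record spans 9.1 − 0.3 = 8.8 mm.
Mean rate = 8.8 mm / 59 years ≈ 0.15 mm/yr.

0.15 mm/yr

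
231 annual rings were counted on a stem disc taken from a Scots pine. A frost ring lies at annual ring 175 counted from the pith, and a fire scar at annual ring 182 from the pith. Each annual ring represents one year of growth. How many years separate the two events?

7 years

The two markers are separated by 182 − 175 = 7 annual rings.
One annual ring per year makes the interval 7 years.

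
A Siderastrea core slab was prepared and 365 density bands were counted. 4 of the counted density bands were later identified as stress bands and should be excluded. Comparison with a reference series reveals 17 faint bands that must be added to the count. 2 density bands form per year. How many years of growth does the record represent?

After corrections the count is 365 − 4 + 17 = 378 density bands.
Dividing by 2 density bands per year: 378 / 2 = 189 years.

189 yr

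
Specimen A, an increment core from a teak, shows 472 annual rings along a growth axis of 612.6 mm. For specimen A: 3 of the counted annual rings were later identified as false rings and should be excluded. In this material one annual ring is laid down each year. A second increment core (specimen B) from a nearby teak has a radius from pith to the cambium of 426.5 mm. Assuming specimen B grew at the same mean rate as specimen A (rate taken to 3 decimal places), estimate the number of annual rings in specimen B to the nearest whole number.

Specimen A: adjusted count: 472 − 3 = 469 annual rings.
A: Extension rate ≈ 612.6 / 469 = 1.306 mm/year.
For B, 426.5 / 1.306 = 326.57 years ≈ 327 annual rings.

327 annual rings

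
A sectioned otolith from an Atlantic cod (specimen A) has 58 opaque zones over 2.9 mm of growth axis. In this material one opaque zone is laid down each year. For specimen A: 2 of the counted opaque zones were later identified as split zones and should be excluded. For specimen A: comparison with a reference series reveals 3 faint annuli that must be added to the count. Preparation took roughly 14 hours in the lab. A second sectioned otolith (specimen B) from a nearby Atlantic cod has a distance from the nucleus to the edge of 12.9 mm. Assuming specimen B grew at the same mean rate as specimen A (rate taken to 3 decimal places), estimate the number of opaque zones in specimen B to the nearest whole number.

Specimen A: after corrections the count is 58 − 2 + 3 = 59 opaque zones.
A: Mean rate = 2.9 mm / 59 years ≈ 0.049 mm per year.
B spans 12.9 / 0.049 = 263.27 years ≈ 263 opaque zones.

263 opaque zones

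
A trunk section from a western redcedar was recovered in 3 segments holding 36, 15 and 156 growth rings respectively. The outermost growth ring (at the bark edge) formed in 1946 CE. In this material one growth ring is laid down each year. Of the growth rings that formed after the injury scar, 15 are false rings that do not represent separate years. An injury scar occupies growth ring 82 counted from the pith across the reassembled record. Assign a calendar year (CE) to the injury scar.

1836 CE

Total growth rings = 36 + 15 + 156 = 207.
The injury scar sits at growth ring 82 from the pith, so 207 − 82 = 125 growth rings formed after it.
Excluding 15 false growth rings: 125 − 15 = 110.
Counting back 110 years from 1946 CE places the injury scar in 1946 − 110 = 1836 CE.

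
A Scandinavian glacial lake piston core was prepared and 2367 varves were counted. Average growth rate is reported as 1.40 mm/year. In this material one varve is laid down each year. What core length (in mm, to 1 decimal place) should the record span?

2367 years of growth are recorded.
Predicted length = 1.40 mm/year × 2367 years = 3313.8 mm.

3313.8 mm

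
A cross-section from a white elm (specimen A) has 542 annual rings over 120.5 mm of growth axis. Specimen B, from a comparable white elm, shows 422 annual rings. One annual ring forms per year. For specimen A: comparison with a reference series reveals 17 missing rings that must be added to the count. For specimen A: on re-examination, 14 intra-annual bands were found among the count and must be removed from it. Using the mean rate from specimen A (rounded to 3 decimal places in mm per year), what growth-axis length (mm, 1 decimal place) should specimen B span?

93.3 mm

Specimen A: correcting the raw count gives 542 − 14 + 17 = 545 true annual rings.
A: Extension rate ≈ 120.5 / 545 = 0.221 mm/yr.
B's length ≈ 0.221 × 422 = 93.3 mm.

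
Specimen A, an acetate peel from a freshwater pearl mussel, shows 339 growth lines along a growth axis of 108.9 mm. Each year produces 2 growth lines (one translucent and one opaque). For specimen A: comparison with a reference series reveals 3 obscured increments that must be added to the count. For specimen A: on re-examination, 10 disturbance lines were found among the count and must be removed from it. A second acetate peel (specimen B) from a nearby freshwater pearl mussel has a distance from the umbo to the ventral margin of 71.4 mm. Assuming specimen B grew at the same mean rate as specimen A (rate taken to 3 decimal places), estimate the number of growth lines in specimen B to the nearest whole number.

218 growth lines

Specimen A: after corrections the count is 339 − 10 + 3 = 332 growth lines.
Specimen A: with 2 growth lines per year, 332 / 2 = 166 years.
A: Extension rate ≈ 108.9 / 166 = 0.656 mm/yr.
B spans 71.4 / 0.656 = 108.84 years; at 2 growth lines per year that is 108.84 × 2 ≈ 218 growth lines.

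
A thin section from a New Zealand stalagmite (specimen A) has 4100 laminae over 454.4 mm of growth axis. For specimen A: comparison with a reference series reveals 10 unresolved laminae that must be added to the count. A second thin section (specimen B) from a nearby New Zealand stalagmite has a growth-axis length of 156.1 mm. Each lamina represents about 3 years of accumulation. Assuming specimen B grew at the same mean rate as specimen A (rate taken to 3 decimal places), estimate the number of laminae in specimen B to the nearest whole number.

Specimen A: adjusted count: 4100 + 10 = 4110 laminae.
Specimen A: 4110 laminae at 3 years each span 4110 × 3 = 12330 years.
A: Mean rate = 454.4 mm / 12330 years ≈ 0.037 mm per year.
For B, 156.1 / 0.037 = 4218.92 years; at 3 years per lamina that is 4218.92 / 3 ≈ 1406 laminae.

1406 laminae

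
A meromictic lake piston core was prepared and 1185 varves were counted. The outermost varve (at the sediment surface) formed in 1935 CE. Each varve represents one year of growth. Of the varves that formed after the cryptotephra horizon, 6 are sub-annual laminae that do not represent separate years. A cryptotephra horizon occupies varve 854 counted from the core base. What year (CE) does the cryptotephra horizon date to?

The cryptotephra horizon sits at varve 854 from the core base, so 1185 − 854 = 331 varves formed after it.
Removing the 6 false varves leaves 331 − 6 = 325 true varves beyond the cryptotephra horizon.
Counting back 325 years from 1935 CE places the cryptotephra horizon in 1935 − 325 = 1610 CE.

1610 CE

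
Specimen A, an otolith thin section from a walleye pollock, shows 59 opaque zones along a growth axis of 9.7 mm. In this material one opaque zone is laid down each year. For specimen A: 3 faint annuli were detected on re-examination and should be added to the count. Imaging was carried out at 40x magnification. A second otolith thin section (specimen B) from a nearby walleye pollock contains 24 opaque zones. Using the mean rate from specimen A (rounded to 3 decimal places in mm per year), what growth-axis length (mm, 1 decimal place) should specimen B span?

3.7 mm

Specimen A: after corrections the count is 59 + 3 = 62 opaque zones.
A: Mean rate = 9.7 mm / 62 years ≈ 0.156 mm/year.
B's length ≈ 0.156 × 24 = 3.7 mm.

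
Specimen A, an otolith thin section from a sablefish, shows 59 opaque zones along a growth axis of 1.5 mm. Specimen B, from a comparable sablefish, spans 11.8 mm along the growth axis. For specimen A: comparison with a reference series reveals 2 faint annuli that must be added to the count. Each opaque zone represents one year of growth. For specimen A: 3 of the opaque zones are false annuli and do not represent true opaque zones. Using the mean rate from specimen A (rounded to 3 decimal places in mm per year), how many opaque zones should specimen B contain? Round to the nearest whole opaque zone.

Specimen A: after corrections the count is 59 − 3 + 2 = 58 opaque zones.
A: Extension rate ≈ 1.5 / 58 = 0.026 mm per year.
Specimen B: 11.8 mm / 0.026 mm per year = 453.85 years ≈ 454 opaque zones.

454 opaque zones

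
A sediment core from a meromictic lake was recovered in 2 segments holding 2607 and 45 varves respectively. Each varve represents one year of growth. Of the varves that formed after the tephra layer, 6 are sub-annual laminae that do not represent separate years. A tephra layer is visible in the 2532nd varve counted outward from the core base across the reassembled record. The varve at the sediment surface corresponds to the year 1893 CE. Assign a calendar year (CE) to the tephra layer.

1779 CE

Total varves = 2607 + 45 = 2652.
The tephra layer sits at varve 2532 from the core base, so 2652 − 2532 = 120 varves formed after it.
Removing the 6 false varves leaves 120 − 6 = 114 true varves beyond the tephra layer.
The varve at the sediment surface is 1893 CE, so the tephra layer dates to 1893 − 114 = 1779 CE.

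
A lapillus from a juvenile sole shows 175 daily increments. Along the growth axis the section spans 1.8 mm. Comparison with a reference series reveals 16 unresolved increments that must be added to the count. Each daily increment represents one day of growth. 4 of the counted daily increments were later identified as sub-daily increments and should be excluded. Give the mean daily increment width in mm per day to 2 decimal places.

True daily increment count = 175 − 4 + 16 = 187.
Extension rate ≈ 1.8 / 187 = 0.01 mm per day.

0.01 mm per day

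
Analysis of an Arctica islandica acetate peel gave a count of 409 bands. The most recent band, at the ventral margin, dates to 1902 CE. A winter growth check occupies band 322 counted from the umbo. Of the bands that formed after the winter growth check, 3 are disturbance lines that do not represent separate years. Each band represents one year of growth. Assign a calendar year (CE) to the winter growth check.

Between band 322 and the ventral margin there are 409 − 322 = 87 bands.
Excluding 3 false bands: 87 − 3 = 84.
1902 − 84 = 1818 CE.

1818 CE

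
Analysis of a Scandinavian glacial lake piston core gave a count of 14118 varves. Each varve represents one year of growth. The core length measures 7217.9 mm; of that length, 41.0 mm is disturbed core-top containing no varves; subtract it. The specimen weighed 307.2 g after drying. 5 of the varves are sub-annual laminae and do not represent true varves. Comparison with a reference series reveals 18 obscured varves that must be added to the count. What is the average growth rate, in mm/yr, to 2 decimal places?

True varve count = 14118 − 5 + 18 = 14131.
The growth record spans 7217.9 − 41.0 = 7176.9 mm.
7176.9 mm over 14131 years gives 7176.9 / 14131 ≈ 0.51 mm/yr.

0.51 mm/yr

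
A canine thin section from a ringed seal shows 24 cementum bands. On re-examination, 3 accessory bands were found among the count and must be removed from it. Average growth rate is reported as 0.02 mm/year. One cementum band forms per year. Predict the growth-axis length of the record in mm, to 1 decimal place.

Correcting the raw count gives 24 − 3 = 21 true cementum bands.
Length ≈ 0.02 × 21 = 0.4 mm.

0.4 mm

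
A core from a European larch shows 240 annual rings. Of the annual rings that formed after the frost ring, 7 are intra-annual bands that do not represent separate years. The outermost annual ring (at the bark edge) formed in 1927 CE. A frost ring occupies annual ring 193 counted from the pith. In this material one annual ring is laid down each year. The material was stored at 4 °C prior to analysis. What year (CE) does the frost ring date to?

Between annual ring 193 and the bark edge there are 240 − 193 = 47 annual rings.
Excluding 7 false annual rings: 47 − 7 = 40.
1927 − 40 = 1887 CE.

1887 CE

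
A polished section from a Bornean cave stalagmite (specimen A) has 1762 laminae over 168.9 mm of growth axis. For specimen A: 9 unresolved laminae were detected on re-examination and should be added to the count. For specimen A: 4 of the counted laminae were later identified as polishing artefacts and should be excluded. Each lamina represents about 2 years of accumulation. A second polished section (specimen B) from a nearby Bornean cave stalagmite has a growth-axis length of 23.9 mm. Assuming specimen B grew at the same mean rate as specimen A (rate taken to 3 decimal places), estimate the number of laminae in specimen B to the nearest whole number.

249 laminae

Specimen A: correcting the raw count gives 1762 − 4 + 9 = 1767 true laminae.
Specimen A: multiplying by 2 years per lamina: 1767 × 2 = 3534 years.
A: 168.9 mm over 3534 years gives 168.9 / 3534 ≈ 0.048 mm per year.
Specimen B: 23.9 mm / 0.048 mm per year = 497.92 years; at 2 years per lamina that is 497.92 / 2 ≈ 249 laminae.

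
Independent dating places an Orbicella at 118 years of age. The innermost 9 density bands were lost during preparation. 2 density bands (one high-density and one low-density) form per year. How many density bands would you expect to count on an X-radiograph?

227 density bands

Expected density bands: 118 × 2 = 236.
Subtracting the 9 density bands not captured gives 236 − 9 = 227 density bands in the record.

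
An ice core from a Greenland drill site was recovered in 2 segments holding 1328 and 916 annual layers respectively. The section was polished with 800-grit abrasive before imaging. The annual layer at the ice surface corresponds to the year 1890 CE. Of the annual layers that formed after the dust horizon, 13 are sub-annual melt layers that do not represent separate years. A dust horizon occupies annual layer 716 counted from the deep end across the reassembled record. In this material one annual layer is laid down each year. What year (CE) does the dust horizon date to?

375 CE

Total annual layers = 1328 + 916 = 2244.
The dust horizon sits at annual layer 716 from the deep end, so 2244 − 716 = 1528 annual layers formed after it.
Removing the 13 false annual layers leaves 1528 − 13 = 1515 true annual layers beyond the dust horizon.
1890 − 1515 = 375 CE.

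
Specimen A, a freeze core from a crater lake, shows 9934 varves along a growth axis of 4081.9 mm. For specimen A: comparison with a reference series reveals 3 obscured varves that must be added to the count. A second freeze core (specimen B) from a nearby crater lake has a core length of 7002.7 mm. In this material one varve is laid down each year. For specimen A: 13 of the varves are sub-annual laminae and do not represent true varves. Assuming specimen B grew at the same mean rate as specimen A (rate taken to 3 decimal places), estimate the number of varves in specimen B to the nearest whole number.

17038 varves

Specimen A: after corrections the count is 9934 − 13 + 3 = 9924 varves.
A: Extension rate ≈ 4081.9 / 9924 = 0.411 mm/year.
For B, 7002.7 / 0.411 = 17038.20 years ≈ 17038 varves.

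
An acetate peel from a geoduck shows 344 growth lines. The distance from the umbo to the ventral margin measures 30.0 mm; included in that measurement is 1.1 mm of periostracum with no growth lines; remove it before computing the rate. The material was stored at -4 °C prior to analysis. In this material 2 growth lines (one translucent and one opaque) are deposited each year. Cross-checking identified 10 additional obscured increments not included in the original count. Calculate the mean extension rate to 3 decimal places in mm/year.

0.163 mm/year

Adjusted count: 344 + 10 = 354 growth lines.
Dividing by 2 growth lines per year: 354 / 2 = 177 years.
Removing the 1.1 mm offcut leaves 30.0 − 1.1 = 28.9 mm.
Extension rate ≈ 28.9 / 177 = 0.163 mm/year.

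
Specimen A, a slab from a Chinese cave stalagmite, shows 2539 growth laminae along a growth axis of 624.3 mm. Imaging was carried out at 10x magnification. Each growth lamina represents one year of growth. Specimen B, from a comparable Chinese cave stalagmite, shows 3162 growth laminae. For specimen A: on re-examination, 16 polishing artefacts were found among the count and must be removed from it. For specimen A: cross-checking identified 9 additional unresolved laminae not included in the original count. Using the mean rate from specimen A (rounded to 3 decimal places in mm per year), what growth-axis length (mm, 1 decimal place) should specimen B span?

Specimen A: true growth lamina count = 2539 − 16 + 9 = 2532.
A: Mean rate = 624.3 mm / 2532 years ≈ 0.247 mm/yr.
B's length ≈ 0.247 × 3162 = 781.0 mm.

781.0 mm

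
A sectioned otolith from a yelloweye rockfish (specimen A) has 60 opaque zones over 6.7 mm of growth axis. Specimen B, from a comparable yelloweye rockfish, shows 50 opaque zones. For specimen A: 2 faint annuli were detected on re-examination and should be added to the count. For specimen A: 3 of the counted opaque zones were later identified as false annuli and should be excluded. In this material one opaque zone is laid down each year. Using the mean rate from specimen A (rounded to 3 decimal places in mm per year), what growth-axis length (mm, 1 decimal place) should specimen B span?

Specimen A: correcting the raw count gives 60 − 3 + 2 = 59 true opaque zones.
A: 6.7 mm over 59 years gives 6.7 / 59 ≈ 0.114 mm per year.
For B, 0.114 mm/year × 50 years = 5.7 mm.

5.7 mm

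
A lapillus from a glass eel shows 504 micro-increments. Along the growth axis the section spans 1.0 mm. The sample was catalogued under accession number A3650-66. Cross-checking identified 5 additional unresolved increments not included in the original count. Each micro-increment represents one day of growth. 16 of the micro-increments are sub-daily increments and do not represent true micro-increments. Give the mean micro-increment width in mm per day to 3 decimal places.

True micro-increment count = 504 − 16 + 5 = 493.
Mean rate = 1.0 mm / 493 days ≈ 0.002 mm per day.

0.002 mm per day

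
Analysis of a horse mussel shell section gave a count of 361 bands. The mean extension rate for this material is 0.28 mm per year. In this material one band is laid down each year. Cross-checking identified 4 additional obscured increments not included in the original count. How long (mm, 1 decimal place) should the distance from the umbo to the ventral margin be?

102.2 mm

True band count = 361 + 4 = 365.
365 years at 0.28 mm/year gives 0.28 × 365 = 102.2 mm.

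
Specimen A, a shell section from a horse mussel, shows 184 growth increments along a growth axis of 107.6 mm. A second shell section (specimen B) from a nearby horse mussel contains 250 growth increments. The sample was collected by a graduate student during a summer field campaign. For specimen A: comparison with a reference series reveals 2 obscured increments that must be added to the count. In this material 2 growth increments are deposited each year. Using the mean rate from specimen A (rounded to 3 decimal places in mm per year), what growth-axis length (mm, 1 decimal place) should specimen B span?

Specimen A: true growth increment count = 184 + 2 = 186.
Specimen A: with 2 growth increments per year, 186 / 2 = 93 years.
A: Mean rate = 107.6 mm / 93 years ≈ 1.157 mm/yr.
Specimen B: dividing by 2 growth increments per year: 250 / 2 = 125 years. B's length ≈ 1.157 × 125 = 144.6 mm.

144.6 mm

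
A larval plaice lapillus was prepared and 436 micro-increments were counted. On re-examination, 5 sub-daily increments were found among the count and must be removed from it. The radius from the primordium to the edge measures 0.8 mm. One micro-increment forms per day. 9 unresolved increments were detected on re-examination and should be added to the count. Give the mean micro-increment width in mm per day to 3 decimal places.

After corrections the count is 436 − 5 + 9 = 440 micro-increments.
0.8 mm over 440 days gives 0.8 / 440 ≈ 0.002 mm per day.

0.002 mm per day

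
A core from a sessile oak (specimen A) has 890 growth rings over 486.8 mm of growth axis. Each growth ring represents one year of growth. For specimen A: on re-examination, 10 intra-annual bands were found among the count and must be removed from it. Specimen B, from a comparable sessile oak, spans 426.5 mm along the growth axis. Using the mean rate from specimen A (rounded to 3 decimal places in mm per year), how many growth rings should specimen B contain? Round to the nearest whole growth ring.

771 growth rings

Specimen A: true growth ring count = 890 − 10 = 880.
A: 486.8 mm over 880 years gives 486.8 / 880 ≈ 0.553 mm per year.
Specimen B: 426.5 mm / 0.553 mm per year = 771.25 years ≈ 771 growth rings.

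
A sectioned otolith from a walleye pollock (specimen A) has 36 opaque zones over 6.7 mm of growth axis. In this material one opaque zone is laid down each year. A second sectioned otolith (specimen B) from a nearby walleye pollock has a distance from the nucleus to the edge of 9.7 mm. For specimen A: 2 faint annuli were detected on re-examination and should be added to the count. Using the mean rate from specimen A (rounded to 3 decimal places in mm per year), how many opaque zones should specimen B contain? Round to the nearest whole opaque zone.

Specimen A: true opaque zone count = 36 + 2 = 38.
A: 6.7 mm over 38 years gives 6.7 / 38 ≈ 0.176 mm per year.
Specimen B: 9.7 mm / 0.176 mm per year = 55.11 years ≈ 55 opaque zones.

55 opaque zones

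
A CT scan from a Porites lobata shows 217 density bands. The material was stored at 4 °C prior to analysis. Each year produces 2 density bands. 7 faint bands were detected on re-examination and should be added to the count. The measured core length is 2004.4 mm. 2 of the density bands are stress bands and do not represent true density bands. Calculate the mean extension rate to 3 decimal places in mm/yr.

Correcting the raw count gives 217 − 2 + 7 = 222 true density bands.
With 2 density bands per year, 222 / 2 = 111 years.
Mean rate = 2004.4 mm / 111 years ≈ 18.058 mm/yr.

18.058 mm/yr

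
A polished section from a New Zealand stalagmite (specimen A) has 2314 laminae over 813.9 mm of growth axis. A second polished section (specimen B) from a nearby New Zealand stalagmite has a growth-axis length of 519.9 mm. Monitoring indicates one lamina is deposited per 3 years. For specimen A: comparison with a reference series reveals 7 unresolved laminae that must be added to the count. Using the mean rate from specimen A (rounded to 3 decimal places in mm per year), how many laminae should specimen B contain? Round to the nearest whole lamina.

Specimen A: after corrections the count is 2314 + 7 = 2321 laminae.
Specimen A: at 3 years per lamina, 2321 × 3 = 6963 years.
A: Extension rate ≈ 813.9 / 6963 = 0.117 mm per year.
Specimen B: 519.9 mm / 0.117 mm per year = 4443.59 years; at 3 years per lamina that is 4443.59 / 3 ≈ 1481 laminae.

1481 laminae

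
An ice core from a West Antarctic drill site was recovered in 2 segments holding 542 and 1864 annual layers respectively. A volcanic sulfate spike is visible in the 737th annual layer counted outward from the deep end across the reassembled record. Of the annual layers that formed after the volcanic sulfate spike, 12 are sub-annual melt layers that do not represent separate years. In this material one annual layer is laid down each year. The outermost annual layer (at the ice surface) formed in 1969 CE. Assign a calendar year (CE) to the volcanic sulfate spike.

Total annual layers = 542 + 1864 = 2406.
The volcanic sulfate spike sits at annual layer 737 from the deep end, so 2406 − 737 = 1669 annual layers formed after it.
1669 − 12 false = 1657 true annual layers after the volcanic sulfate spike.
Counting back 1657 years from 1969 CE places the volcanic sulfate spike in 1969 − 1657 = 312 CE.

312 CE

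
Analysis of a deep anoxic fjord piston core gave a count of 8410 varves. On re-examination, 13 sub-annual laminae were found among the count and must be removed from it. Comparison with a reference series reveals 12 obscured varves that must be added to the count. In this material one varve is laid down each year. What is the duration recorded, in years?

8409 years

Correcting the raw count gives 8410 − 13 + 12 = 8409 true varves.
With a one-to-one varve periodicity this is 8409 years.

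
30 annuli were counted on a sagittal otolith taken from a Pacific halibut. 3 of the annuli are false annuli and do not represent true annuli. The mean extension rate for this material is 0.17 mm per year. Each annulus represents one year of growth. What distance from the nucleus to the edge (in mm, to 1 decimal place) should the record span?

4.6 mm

Correcting the raw count gives 30 − 3 = 27 true annuli.
27 years at 0.17 mm/year gives 0.17 × 27 = 4.6 mm.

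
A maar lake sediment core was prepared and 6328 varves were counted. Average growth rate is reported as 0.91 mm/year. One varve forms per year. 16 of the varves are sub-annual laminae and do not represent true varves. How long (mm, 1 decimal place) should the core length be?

5743.9 mm

Adjusted count: 6328 − 16 = 6312 varves.
6312 years at 0.91 mm/year gives 0.91 × 6312 = 5743.9 mm.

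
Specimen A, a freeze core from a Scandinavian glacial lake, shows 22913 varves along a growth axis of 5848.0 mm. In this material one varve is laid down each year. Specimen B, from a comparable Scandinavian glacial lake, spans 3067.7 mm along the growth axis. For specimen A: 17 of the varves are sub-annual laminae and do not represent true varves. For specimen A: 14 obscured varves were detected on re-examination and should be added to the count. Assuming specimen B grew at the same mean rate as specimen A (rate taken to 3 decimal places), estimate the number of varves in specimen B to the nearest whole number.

12030 varves

Specimen A: after corrections the count is 22913 − 17 + 14 = 22910 varves.
A: 5848.0 mm over 22910 years gives 5848.0 / 22910 ≈ 0.255 mm per year.
Specimen B: 3067.7 mm / 0.255 mm per year = 12030.20 years ≈ 12030 varves.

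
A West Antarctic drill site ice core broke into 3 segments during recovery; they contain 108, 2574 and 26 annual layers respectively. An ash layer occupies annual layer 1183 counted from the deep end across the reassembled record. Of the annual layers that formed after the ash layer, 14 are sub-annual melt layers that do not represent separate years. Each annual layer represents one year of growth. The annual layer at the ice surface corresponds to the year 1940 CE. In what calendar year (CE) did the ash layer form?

Total annual layers = 108 + 2574 + 26 = 2708.
Between annual layer 1183 and the ice surface there are 2708 − 1183 = 1525 annual layers.
Excluding 14 false annual layers: 1525 − 14 = 1511.
Counting back 1511 years from 1940 CE places the ash layer in 1940 − 1511 = 429 CE.

429 CE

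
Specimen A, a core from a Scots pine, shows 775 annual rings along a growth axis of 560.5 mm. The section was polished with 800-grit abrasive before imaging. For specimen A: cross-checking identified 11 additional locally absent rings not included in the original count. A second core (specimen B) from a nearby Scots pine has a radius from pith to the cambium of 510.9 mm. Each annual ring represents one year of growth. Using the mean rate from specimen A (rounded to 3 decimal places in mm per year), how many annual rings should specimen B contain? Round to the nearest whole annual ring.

717 annual rings

Specimen A: correcting the raw count gives 775 + 11 = 786 true annual rings.
A: Extension rate ≈ 560.5 / 786 = 0.713 mm/year.
Specimen B: 510.9 mm / 0.713 mm per year = 716.55 years ≈ 717 annual rings.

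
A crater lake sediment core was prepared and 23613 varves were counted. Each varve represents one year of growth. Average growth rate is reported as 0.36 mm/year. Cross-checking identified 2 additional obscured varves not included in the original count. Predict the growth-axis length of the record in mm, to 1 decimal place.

8501.4 mm

Adjusted count: 23613 + 2 = 23615 varves.
23615 years at 0.36 mm/year gives 0.36 × 23615 = 8501.4 mm.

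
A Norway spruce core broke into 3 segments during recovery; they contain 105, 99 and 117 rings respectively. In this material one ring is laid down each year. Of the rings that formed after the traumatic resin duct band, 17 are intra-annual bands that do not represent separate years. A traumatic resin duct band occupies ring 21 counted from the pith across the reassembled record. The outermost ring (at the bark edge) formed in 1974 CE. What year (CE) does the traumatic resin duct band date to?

Total rings = 105 + 99 + 117 = 321.
Between ring 21 and the bark edge there are 321 − 21 = 300 rings.
Excluding 17 false rings: 300 − 17 = 283.
The ring at the bark edge is 1974 CE, so the traumatic resin duct band dates to 1974 − 283 = 1691 CE.

1691 CE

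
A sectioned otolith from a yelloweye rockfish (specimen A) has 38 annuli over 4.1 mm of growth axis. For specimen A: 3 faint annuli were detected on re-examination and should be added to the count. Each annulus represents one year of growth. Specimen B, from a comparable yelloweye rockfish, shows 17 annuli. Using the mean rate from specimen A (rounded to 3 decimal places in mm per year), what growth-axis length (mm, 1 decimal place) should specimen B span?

1.7 mm

Specimen A: adjusted count: 38 + 3 = 41 annuli.
A: 4.1 mm over 41 years gives 4.1 / 41 ≈ 0.100 mm per year.
B's length ≈ 0.100 × 17 = 1.7 mm.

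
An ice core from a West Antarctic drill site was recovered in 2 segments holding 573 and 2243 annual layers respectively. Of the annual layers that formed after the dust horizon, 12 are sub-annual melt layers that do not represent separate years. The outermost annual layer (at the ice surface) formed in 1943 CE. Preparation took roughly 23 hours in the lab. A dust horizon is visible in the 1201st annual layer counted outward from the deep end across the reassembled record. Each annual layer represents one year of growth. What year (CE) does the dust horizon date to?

340 CE

Total annual layers = 573 + 2243 = 2816.
2816 − 1201 = 1615 annual layers lie beyond the dust horizon toward the ice surface.
Removing the 12 false annual layers leaves 1615 − 12 = 1603 true annual layers beyond the dust horizon.
1943 − 1603 = 340 CE.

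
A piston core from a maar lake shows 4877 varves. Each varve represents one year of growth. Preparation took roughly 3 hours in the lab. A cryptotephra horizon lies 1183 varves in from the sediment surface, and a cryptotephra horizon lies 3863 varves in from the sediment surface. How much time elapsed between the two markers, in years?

3863 − 1183 = 2680 varves lie between the two events.
That is 2680 years at one varve per year.

2680 yr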